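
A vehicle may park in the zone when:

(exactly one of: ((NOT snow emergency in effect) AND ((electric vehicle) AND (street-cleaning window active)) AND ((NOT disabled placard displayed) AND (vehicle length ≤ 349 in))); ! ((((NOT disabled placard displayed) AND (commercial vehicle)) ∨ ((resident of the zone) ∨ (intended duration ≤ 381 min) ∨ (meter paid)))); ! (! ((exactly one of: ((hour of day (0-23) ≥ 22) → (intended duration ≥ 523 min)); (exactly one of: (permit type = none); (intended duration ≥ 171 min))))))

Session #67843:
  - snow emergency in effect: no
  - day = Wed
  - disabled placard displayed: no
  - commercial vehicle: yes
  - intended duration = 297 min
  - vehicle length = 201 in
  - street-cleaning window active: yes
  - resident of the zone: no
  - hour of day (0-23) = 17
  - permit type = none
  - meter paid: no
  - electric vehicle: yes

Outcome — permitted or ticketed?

Ticketed

Atomic conditions:
  NOT snow emergency in effect: no → true
  electric vehicle: yes → true
  street-cleaning window active: yes → true
  NOT disabled placard displayed: no → true
  vehicle length ≤ 349 in: 201 ≤ 349 is true
  commercial vehicle: yes → true
  resident of the zone: no → false
  intended duration ≤ 381 min: 297 ≤ 381 is true
  meter paid: no → false
  hour of day (0-23) ≥ 22: 17 ≥ 22 is false
  intended duration ≥ 523 min: 297 ≥ 523 is false
  permit type = none: none == none is true
  intended duration ≥ 171 min: 297 ≥ 171 is true
Combine:
[1.2] true AND true = true
[1.3] true AND true = true
[1] true AND true AND true = true
[2.1.1] true AND true = true
[2.1.2] false OR true OR false = true
[2.1] true OR true = true
[2] NOT true = false
[3.1.1.1] false → false (antecedent false ⇒ implication holds) = true
[3.1.1.2] exactly-one(true, true) = false
[3.1.1] exactly-one(true, false) = true
[3.1] NOT true = false
[3] NOT false = true
[root] exactly-one(true, false, true) = false
Overall: false → ticketed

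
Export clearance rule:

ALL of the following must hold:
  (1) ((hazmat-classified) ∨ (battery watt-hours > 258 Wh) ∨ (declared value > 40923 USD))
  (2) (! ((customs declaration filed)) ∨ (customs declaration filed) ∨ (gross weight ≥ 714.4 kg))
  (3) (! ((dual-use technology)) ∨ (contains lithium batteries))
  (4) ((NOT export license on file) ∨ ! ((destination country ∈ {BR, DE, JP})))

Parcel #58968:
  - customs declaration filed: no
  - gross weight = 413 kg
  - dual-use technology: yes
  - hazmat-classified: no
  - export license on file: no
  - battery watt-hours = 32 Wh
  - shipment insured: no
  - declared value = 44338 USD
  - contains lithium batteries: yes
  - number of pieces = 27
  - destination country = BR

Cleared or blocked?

Cleared

Atomic conditions:
  hazmat-classified: no → false
  battery watt-hours > 258 Wh: 32 > 258 is false
  declared value > 40923 USD: 44338 > 40923 is true
  customs declaration filed: no → false
  gross weight ≥ 714.4 kg: 413 ≥ 714.4 is false
  dual-use technology: yes → true
  contains lithium batteries: yes → true
  NOT export license on file: no → true
  destination country ∈ {BR, DE, JP}: BR is in the set → true
Combine:
[1] false OR false OR true = true
[2.1] NOT false = true
[2] true OR false OR false = true
[3.1] NOT true = false
[3] false OR true = true
[4.2] NOT true = false
[4] true OR false = true
[root] true AND true AND true AND true = true
Overall: true → cleared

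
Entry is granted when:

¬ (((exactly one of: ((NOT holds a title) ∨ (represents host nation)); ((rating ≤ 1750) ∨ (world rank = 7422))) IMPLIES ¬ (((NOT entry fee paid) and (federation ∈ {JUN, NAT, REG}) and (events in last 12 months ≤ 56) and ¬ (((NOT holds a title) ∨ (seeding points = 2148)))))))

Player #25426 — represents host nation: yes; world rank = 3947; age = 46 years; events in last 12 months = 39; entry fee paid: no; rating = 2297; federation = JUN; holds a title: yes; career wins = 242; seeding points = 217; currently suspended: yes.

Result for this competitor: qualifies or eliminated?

Qualifies

Atomic conditions:
  NOT holds a title: yes → false
  represents host nation: yes → true
  rating ≤ 1750: 2297 ≤ 1750 is false
  world rank = 7422: 3947 == 7422 is false
  NOT entry fee paid: no → true
  federation ∈ {JUN, NAT, REG}: JUN is in the set → true
  events in last 12 months ≤ 56: 39 ≤ 56 is true
  seeding points = 2148: 217 == 2148 is false
Combine:
[1.1.1] false OR true = true
[1.1.2] false OR false = false
[1.1] exactly-one(true, false) = true
[1.2.1.4.1] false OR false = false
[1.2.1.4] NOT false = true
[1.2.1] true AND true AND true AND true = true
[1.2] NOT true = false
[1] true → false = false
[root] NOT false = true
Overall: true → qualifies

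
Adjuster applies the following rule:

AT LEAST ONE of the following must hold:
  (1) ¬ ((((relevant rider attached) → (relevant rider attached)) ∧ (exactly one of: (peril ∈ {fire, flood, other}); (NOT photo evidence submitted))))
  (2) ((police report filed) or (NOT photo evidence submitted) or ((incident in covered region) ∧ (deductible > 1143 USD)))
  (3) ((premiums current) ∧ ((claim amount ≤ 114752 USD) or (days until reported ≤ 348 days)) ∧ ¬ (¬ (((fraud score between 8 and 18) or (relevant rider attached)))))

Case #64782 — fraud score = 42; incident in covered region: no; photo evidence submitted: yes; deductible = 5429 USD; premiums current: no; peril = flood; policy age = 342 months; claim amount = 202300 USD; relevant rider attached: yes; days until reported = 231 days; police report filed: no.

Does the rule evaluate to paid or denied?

Atomic conditions:
  relevant rider attached: yes → true
  peril ∈ {fire, flood, other}: flood is in the set → true
  NOT photo evidence submitted: yes → false
  police report filed: no → false
  incident in covered region: no → false
  deductible > 1143 USD: 5429 > 1143 is true
  premiums current: no → false
  claim amount ≤ 114752 USD: 202300 ≤ 114752 is false
  days until reported ≤ 348 days: 231 ≤ 348 is true
  fraud score between 8 and 18: 42 in [8, 18] is false
Combine:
[1.1.1] true → true = true
[1.1.2] exactly-one(true, false) = true
[1.1] true AND true = true
[1] NOT true = false
[2.3] false AND true = false
[2] false OR false OR false = false
[3.2] false OR true = true
[3.3.1.1] false OR true = true
[3.3.1] NOT true = false
[3.3] NOT false = true
[3] false AND true AND true = false
[root] false OR false OR false = false
Overall: false → denied

Denied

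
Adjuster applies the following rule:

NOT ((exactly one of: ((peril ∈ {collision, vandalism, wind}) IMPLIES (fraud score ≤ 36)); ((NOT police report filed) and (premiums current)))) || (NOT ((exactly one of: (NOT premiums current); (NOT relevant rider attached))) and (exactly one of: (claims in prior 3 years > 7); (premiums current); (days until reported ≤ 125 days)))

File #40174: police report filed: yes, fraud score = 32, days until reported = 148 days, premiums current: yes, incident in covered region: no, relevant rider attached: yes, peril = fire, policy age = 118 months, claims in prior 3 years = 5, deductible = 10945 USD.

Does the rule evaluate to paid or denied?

Atomic conditions:
  peril ∈ {collision, vandalism, wind}: fire is not in the set → false
  fraud score ≤ 36: 32 ≤ 36 is true
  NOT police report filed: yes → false
  premiums current: yes → true
  NOT premiums current: yes → false
  NOT relevant rider attached: yes → false
  claims in prior 3 years > 7: 5 > 7 is false
  days until reported ≤ 125 days: 148 ≤ 125 is false
Combine:
[1.1.1] false → true (antecedent false ⇒ implication holds) = true
[1.1.2] false AND true = false
[1.1] exactly-one(true, false) = true
[1] NOT true = false
[2.1.1] exactly-one(false, false) = false
[2.1] NOT false = true
[2.2] exactly-one(false, true, false) = true
[2] true AND true = true
[root] false OR true = true
Overall: true → paid

Paid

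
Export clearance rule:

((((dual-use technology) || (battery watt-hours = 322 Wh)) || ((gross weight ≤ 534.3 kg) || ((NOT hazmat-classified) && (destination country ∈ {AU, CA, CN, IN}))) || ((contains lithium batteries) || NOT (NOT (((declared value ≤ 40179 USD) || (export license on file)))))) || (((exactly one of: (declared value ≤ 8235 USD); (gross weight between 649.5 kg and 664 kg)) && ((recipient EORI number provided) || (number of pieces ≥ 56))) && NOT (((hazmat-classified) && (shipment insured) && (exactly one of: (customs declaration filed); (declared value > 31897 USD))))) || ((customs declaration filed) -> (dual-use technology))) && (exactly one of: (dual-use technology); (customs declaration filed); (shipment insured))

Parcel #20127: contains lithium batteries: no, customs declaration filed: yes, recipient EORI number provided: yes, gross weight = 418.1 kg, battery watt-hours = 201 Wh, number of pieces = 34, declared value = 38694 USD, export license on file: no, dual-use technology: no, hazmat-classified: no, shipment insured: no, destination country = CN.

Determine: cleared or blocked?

Atomic conditions:
  dual-use technology: no → false
  battery watt-hours = 322 Wh: 201 == 322 is false
  gross weight ≤ 534.3 kg: 418.1 ≤ 534.3 is true
  NOT hazmat-classified: no → true
  destination country ∈ {AU, CA, CN, IN}: CN is in the set → true
  contains lithium batteries: no → false
  declared value ≤ 40179 USD: 38694 ≤ 40179 is true
  export license on file: no → false
  declared value ≤ 8235 USD: 38694 ≤ 8235 is false
  gross weight between 649.5 kg and 664 kg: 418.1 in [649.5, 664] is false
  recipient EORI number provided: yes → true
  number of pieces ≥ 56: 34 ≥ 56 is false
  hazmat-classified: no → false
  shipment insured: no → false
  customs declaration filed: yes → true
  declared value > 31897 USD: 38694 > 31897 is true
Combine:
[1.1.1] false OR false = false
[1.1.2.2] true AND true = true
[1.1.2] true OR true = true
[1.1.3.2.1.1] true OR false = true
[1.1.3.2.1] NOT true = false
[1.1.3.2] NOT false = true
[1.1.3] false OR true = true
[1.1] false OR true OR true = true
[1.2.1.1] exactly-one(false, false) = false
[1.2.1.2] true OR false = true
[1.2.1] false AND true = false
[1.2.2.1.3] exactly-one(true, true) = false
[1.2.2.1] false AND false AND false = false
[1.2.2] NOT false = true
[1.2] false AND true = false
[1.3] true → false = false
[1] true OR false OR false = true
[2] exactly-one(false, true, false) = true
[root] true AND true = true
Overall: true → cleared

Cleared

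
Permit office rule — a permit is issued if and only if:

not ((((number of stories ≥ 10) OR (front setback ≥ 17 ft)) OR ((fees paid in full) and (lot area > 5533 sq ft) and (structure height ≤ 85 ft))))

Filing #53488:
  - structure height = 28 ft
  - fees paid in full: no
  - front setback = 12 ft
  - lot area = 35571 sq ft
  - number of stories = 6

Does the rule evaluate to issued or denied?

Issued

Atomic conditions:
  number of stories ≥ 10: 6 ≥ 10 is false
  front setback ≥ 17 ft: 12 ≥ 17 is false
  fees paid in full: no → false
  lot area > 5533 sq ft: 35571 > 5533 is true
  structure height ≤ 85 ft: 28 ≤ 85 is true
Combine:
[1.1] false OR false = false
[1.2] false AND true AND true = false
[1] false OR false = false
[root] NOT false = true
Overall: true → issued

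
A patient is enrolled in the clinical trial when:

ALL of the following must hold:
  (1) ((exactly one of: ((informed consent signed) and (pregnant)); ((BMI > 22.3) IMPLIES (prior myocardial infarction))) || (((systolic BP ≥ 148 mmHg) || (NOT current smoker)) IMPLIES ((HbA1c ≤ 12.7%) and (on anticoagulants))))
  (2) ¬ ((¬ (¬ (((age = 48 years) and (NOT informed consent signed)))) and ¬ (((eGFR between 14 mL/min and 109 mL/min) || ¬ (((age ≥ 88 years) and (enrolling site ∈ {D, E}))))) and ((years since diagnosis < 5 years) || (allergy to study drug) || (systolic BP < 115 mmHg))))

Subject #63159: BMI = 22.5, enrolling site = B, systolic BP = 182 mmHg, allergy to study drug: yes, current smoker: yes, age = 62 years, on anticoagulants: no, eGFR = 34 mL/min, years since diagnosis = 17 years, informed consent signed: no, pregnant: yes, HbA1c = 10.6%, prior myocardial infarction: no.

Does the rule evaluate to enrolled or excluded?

Excluded

Atomic conditions:
  informed consent signed: no → false
  pregnant: yes → true
  BMI > 22.3: 22.5 > 22.3 is true
  prior myocardial infarction: no → false
  systolic BP ≥ 148 mmHg: 182 ≥ 148 is true
  NOT current smoker: yes → false
  HbA1c ≤ 12.7%: 10.6 ≤ 12.7 is true
  on anticoagulants: no → false
  age = 48 years: 62 == 48 is false
  NOT informed consent signed: no → true
  eGFR between 14 mL/min and 109 mL/min: 34 in [14, 109] is true
  age ≥ 88 years: 62 ≥ 88 is false
  enrolling site ∈ {D, E}: B is not in the set → false
  years since diagnosis < 5 years: 17 < 5 is false
  allergy to study drug: yes → true
  systolic BP < 115 mmHg: 182 < 115 is false
Combine:
[1.1.1] false AND true = false
[1.1.2] true → false = false
[1.1] exactly-one(false, false) = false
[1.2.1] true OR false = true
[1.2.2] true AND false = false
[1.2] true → false = false
[1] false OR false = false
[2.1.1.1.1] false AND true = false
[2.1.1.1] NOT false = true
[2.1.1] NOT true = false
[2.1.2.1.2.1] false AND false = false
[2.1.2.1.2] NOT false = true
[2.1.2.1] true OR true = true
[2.1.2] NOT true = false
[2.1.3] false OR true OR false = true
[2.1] false AND false AND true = false
[2] NOT false = true
[root] false AND true = false
Overall: false → excluded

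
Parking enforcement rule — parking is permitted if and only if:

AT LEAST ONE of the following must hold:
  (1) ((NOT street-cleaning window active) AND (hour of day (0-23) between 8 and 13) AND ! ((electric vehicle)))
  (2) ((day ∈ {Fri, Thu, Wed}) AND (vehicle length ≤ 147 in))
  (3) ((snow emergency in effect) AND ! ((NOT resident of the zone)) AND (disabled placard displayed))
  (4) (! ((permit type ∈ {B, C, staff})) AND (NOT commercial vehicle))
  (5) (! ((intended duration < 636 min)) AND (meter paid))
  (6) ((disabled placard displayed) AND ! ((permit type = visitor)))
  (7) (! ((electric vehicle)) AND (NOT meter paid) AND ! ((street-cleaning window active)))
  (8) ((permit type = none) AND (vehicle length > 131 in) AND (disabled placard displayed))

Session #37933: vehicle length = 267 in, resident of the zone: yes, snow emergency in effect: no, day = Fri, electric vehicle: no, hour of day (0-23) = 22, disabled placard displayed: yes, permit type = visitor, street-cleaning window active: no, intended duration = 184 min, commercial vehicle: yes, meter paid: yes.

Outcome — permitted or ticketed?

Atomic conditions:
  NOT street-cleaning window active: no → true
  hour of day (0-23) between 8 and 13: 22 in [8, 13] is false
  electric vehicle: no → false
  day ∈ {Fri, Thu, Wed}: Fri is in the set → true
  vehicle length ≤ 147 in: 267 ≤ 147 is false
  snow emergency in effect: no → false
  NOT resident of the zone: yes → false
  disabled placard displayed: yes → true
  permit type ∈ {B, C, staff}: visitor is not in the set → false
  NOT commercial vehicle: yes → false
  intended duration < 636 min: 184 < 636 is true
  meter paid: yes → true
  permit type = visitor: visitor == visitor is true
  NOT meter paid: yes → false
  street-cleaning window active: no → false
  permit type = none: visitor == none is false
  vehicle length > 131 in: 267 > 131 is true
Combine:
[1.3] NOT false = true
[1] true AND false AND true = false
[2] true AND false = false
[3.2] NOT false = true
[3] false AND true AND true = false
[4.1] NOT false = true
[4] true AND false = false
[5.1] NOT true = false
[5] false AND true = false
[6.2] NOT true = false
[6] true AND false = false
[7.1] NOT false = true
[7.3] NOT false = true
[7] true AND false AND true = false
[8] false AND true AND true = false
[root] false OR false OR false OR false OR false OR false OR false OR false = false
Overall: false → ticketed

Ticketed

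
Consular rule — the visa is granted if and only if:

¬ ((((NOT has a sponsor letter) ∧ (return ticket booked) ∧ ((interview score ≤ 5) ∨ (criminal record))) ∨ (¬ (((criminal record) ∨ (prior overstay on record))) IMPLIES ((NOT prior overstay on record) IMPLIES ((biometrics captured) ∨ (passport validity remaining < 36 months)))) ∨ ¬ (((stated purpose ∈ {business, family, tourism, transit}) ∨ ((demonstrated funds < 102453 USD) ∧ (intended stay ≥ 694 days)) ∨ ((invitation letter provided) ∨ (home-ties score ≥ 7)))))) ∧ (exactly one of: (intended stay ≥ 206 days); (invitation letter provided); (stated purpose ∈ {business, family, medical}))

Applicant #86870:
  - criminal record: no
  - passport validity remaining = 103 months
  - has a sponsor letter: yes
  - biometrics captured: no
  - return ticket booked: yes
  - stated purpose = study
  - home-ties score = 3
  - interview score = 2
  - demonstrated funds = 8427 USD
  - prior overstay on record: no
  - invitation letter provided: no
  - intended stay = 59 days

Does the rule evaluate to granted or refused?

Refused

Atomic conditions:
  NOT has a sponsor letter: yes → false
  return ticket booked: yes → true
  interview score ≤ 5: 2 ≤ 5 is true
  criminal record: no → false
  prior overstay on record: no → false
  NOT prior overstay on record: no → true
  biometrics captured: no → false
  passport validity remaining < 36 months: 103 < 36 is false
  stated purpose ∈ {business, family, tourism, transit}: study is not in the set → false
  demonstrated funds < 102453 USD: 8427 < 102453 is true
  intended stay ≥ 694 days: 59 ≥ 694 is false
  invitation letter provided: no → false
  home-ties score ≥ 7: 3 ≥ 7 is false
  intended stay ≥ 206 days: 59 ≥ 206 is false
  stated purpose ∈ {business, family, medical}: study is not in the set → false
Combine:
[1.1.1.3] true OR false = true
[1.1.1] false AND true AND true = false
[1.1.2.1.1] false OR false = false
[1.1.2.1] NOT false = true
[1.1.2.2.2] false OR false = false
[1.1.2.2] true → false = false
[1.1.2] true → false = false
[1.1.3.1.2] true AND false = false
[1.1.3.1.3] false OR false = false
[1.1.3.1] false OR false OR false = false
[1.1.3] NOT false = true
[1.1] false OR false OR true = true
[1] NOT true = false
[2] exactly-one(false, false, false) = false
[root] false AND false = false
Overall: false → refused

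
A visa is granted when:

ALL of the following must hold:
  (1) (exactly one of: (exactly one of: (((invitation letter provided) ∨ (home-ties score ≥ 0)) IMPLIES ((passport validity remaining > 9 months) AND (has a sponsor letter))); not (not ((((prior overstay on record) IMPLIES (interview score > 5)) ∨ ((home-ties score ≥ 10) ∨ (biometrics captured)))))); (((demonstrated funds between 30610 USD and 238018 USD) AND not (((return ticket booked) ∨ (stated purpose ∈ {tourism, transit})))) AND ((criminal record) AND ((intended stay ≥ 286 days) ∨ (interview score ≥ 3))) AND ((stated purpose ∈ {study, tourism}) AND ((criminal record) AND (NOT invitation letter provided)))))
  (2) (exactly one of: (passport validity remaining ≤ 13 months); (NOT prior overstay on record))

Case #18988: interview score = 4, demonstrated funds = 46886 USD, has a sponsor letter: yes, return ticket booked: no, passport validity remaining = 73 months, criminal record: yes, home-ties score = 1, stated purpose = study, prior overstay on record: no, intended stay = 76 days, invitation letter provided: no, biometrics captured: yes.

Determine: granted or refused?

Granted

Atomic conditions:
  invitation letter provided: no → false
  home-ties score ≥ 0: 1 ≥ 0 is true
  passport validity remaining > 9 months: 73 > 9 is true
  has a sponsor letter: yes → true
  prior overstay on record: no → false
  interview score > 5: 4 > 5 is false
  home-ties score ≥ 10: 1 ≥ 10 is false
  biometrics captured: yes → true
  demonstrated funds between 30610 USD and 238018 USD: 46886 in [30610, 238018] is true
  return ticket booked: no → false
  stated purpose ∈ {tourism, transit}: study is not in the set → false
  criminal record: yes → true
  intended stay ≥ 286 days: 76 ≥ 286 is false
  interview score ≥ 3: 4 ≥ 3 is true
  stated purpose ∈ {study, tourism}: study is in the set → true
  NOT invitation letter provided: no → true
  passport validity remaining ≤ 13 months: 73 ≤ 13 is false
  NOT prior overstay on record: no → true
Combine:
[1.1.1.1] false OR true = true
[1.1.1.2] true AND true = true
[1.1.1] true → true = true
[1.1.2.1.1.1] false → false (antecedent false ⇒ implication holds) = true
[1.1.2.1.1.2] false OR true = true
[1.1.2.1.1] true OR true = true
[1.1.2.1] NOT true = false
[1.1.2] NOT false = true
[1.1] exactly-one(true, true) = false
[1.2.1.2.1] false OR false = false
[1.2.1.2] NOT false = true
[1.2.1] true AND true = true
[1.2.2.2] false OR true = true
[1.2.2] true AND true = true
[1.2.3.2] true AND true = true
[1.2.3] true AND true = true
[1.2] true AND true AND true = true
[1] exactly-one(false, true) = true
[2] exactly-one(false, true) = true
[root] true AND true = true
Overall: true → granted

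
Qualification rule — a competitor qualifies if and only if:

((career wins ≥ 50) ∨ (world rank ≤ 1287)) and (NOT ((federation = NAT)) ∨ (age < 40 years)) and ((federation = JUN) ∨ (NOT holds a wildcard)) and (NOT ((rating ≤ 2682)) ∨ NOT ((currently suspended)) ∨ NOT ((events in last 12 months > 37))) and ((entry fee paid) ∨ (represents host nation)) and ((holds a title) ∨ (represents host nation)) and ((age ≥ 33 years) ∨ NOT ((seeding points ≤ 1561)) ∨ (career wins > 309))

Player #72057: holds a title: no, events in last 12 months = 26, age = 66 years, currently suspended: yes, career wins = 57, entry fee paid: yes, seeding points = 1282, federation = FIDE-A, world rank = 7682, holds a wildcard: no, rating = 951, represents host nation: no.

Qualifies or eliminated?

Eliminated

Atomic conditions:
  career wins ≥ 50: 57 ≥ 50 is true
  world rank ≤ 1287: 7682 ≤ 1287 is false
  federation = NAT: FIDE-A == NAT is false
  age < 40 years: 66 < 40 is false
  federation = JUN: FIDE-A == JUN is false
  NOT holds a wildcard: no → true
  rating ≤ 2682: 951 ≤ 2682 is true
  currently suspended: yes → true
  events in last 12 months > 37: 26 > 37 is false
  entry fee paid: yes → true
  represents host nation: no → false
  holds a title: no → false
  age ≥ 33 years: 66 ≥ 33 is true
  seeding points ≤ 1561: 1282 ≤ 1561 is true
  career wins > 309: 57 > 309 is false
Combine:
[1] true OR false = true
[2.1] NOT false = true
[2] true OR false = true
[3] false OR true = true
[4.1] NOT true = false
[4.2] NOT true = false
[4.3] NOT false = true
[4] false OR false OR true = true
[5] true OR false = true
[6] false OR false = false
[7.2] NOT true = false
[7] true OR false OR false = true
[root] true AND true AND true AND true AND true AND false AND true = false
Overall: false → eliminated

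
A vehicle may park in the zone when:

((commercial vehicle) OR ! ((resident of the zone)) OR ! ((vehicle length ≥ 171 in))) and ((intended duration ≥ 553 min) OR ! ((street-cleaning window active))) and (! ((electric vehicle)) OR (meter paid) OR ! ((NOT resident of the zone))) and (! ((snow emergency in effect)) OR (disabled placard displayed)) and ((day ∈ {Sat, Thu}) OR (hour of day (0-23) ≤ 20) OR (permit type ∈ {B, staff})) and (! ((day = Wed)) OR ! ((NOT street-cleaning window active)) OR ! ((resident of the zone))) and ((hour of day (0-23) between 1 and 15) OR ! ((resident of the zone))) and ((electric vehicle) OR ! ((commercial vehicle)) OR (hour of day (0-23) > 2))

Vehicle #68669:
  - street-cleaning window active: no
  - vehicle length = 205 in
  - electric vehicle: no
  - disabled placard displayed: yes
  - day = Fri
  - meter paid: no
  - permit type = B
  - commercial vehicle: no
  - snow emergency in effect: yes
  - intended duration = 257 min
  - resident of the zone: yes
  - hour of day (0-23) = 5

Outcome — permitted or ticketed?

Atomic conditions:
  commercial vehicle: no → false
  resident of the zone: yes → true
  vehicle length ≥ 171 in: 205 ≥ 171 is true
  intended duration ≥ 553 min: 257 ≥ 553 is false
  street-cleaning window active: no → false
  electric vehicle: no → false
  meter paid: no → false
  NOT resident of the zone: yes → false
  snow emergency in effect: yes → true
  disabled placard displayed: yes → true
  day ∈ {Sat, Thu}: Fri is not in the set → false
  hour of day (0-23) ≤ 20: 5 ≤ 20 is true
  permit type ∈ {B, staff}: B is in the set → true
  day = Wed: Fri == Wed is false
  NOT street-cleaning window active: no → true
  hour of day (0-23) between 1 and 15: 5 in [1, 15] is true
  hour of day (0-23) > 2: 5 > 2 is true
Combine:
[1.2] NOT true = false
[1.3] NOT true = false
[1] false OR false OR false = false
[2.2] NOT false = true
[2] false OR true = true
[3.1] NOT false = true
[3.3] NOT false = true
[3] true OR false OR true = true
[4.1] NOT true = false
[4] false OR true = true
[5] false OR true OR true = true
[6.1] NOT false = true
[6.2] NOT true = false
[6.3] NOT true = false
[6] true OR false OR false = true
[7.2] NOT true = false
[7] true OR false = true
[8.2] NOT false = true
[8] false OR true OR true = true
[root] false AND true AND true AND true AND true AND true AND true AND true = false
Overall: false → ticketed

Ticketed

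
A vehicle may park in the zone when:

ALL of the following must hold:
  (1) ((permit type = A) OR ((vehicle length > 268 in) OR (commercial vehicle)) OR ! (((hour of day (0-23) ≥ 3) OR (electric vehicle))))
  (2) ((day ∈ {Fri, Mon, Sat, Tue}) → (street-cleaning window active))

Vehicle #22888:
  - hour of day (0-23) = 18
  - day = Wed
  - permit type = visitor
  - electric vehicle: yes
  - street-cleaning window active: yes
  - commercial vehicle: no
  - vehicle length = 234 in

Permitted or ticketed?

Atomic conditions:
  permit type = A: visitor == A is false
  vehicle length > 268 in: 234 > 268 is false
  commercial vehicle: no → false
  hour of day (0-23) ≥ 3: 18 ≥ 3 is true
  electric vehicle: yes → true
  day ∈ {Fri, Mon, Sat, Tue}: Wed is not in the set → false
  street-cleaning window active: yes → true
Combine:
[1.2] false OR false = false
[1.3.1] true OR true = true
[1.3] NOT true = false
[1] false OR false OR false = false
[2] false → true (antecedent false ⇒ implication holds) = true
[root] false AND true = false
Overall: false → ticketed

Ticketed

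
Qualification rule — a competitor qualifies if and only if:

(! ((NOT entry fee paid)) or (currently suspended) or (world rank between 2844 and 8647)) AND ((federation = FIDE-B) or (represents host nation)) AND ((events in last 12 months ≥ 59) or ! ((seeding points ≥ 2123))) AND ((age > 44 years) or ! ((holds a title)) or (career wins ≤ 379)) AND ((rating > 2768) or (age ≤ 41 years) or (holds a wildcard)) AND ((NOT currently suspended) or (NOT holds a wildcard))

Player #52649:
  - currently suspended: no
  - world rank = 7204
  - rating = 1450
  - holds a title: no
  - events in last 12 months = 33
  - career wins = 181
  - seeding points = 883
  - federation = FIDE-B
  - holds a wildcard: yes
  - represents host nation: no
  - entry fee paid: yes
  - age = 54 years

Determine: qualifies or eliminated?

Atomic conditions:
  NOT entry fee paid: yes → false
  currently suspended: no → false
  world rank between 2844 and 8647: 7204 in [2844, 8647] is true
  federation = FIDE-B: FIDE-B == FIDE-B is true
  represents host nation: no → false
  events in last 12 months ≥ 59: 33 ≥ 59 is false
  seeding points ≥ 2123: 883 ≥ 2123 is false
  age > 44 years: 54 > 44 is true
  holds a title: no → false
  career wins ≤ 379: 181 ≤ 379 is true
  rating > 2768: 1450 > 2768 is false
  age ≤ 41 years: 54 ≤ 41 is false
  holds a wildcard: yes → true
  NOT currently suspended: no → true
  NOT holds a wildcard: yes → false
Combine:
[1.1] NOT false = true
[1] true OR false OR true = true
[2] true OR false = true
[3.2] NOT false = true
[3] false OR true = true
[4.2] NOT false = true
[4] true OR true OR true = true
[5] false OR false OR true = true
[6] true OR false = true
[root] true AND true AND true AND true AND true AND true = true
Overall: true → qualifies

Qualifies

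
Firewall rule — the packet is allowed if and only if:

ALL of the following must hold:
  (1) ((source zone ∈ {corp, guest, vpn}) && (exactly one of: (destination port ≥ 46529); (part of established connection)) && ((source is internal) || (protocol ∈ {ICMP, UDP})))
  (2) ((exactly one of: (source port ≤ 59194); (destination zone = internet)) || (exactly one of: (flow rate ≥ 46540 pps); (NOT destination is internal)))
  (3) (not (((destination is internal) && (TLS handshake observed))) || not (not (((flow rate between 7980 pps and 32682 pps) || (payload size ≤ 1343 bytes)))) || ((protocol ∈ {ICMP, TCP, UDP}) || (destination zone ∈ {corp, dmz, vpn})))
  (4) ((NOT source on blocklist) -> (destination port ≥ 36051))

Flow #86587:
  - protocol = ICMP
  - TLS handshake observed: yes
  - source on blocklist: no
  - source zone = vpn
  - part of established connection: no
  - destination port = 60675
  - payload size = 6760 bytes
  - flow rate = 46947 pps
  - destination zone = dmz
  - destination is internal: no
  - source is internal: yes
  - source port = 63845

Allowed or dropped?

Atomic conditions:
  source zone ∈ {corp, guest, vpn}: vpn is in the set → true
  destination port ≥ 46529: 60675 ≥ 46529 is true
  part of established connection: no → false
  source is internal: yes → true
  protocol ∈ {ICMP, UDP}: ICMP is in the set → true
  source port ≤ 59194: 63845 ≤ 59194 is false
  destination zone = internet: dmz == internet is false
  flow rate ≥ 46540 pps: 46947 ≥ 46540 is true
  NOT destination is internal: no → true
  destination is internal: no → false
  TLS handshake observed: yes → true
  flow rate between 7980 pps and 32682 pps: 46947 in [7980, 32682] is false
  payload size ≤ 1343 bytes: 6760 ≤ 1343 is false
  protocol ∈ {ICMP, TCP, UDP}: ICMP is in the set → true
  destination zone ∈ {corp, dmz, vpn}: dmz is in the set → true
  NOT source on blocklist: no → true
  destination port ≥ 36051: 60675 ≥ 36051 is true
Combine:
[1.2] exactly-one(true, false) = true
[1.3] true OR true = true
[1] true AND true AND true = true
[2.1] exactly-one(false, false) = false
[2.2] exactly-one(true, true) = false
[2] false OR false = false
[3.1.1] false AND true = false
[3.1] NOT false = true
[3.2.1.1] false OR false = false
[3.2.1] NOT false = true
[3.2] NOT true = false
[3.3] true OR true = true
[3] true OR false OR true = true
[4] true → true = true
[root] true AND false AND true AND true = false
Overall: false → dropped

Dropped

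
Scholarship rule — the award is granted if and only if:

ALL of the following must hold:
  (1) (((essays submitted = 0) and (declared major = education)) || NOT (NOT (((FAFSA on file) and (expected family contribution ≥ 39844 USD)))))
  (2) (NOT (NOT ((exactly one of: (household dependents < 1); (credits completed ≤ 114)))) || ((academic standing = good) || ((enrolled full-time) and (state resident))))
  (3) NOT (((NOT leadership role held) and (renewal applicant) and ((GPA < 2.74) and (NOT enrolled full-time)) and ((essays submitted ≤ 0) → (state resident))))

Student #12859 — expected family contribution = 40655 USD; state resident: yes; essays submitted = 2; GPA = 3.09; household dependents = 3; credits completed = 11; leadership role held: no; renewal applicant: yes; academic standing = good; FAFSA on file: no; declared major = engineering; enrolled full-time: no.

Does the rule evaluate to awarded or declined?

Atomic conditions:
  essays submitted = 0: 2 == 0 is false
  declared major = education: engineering == education is false
  FAFSA on file: no → false
  expected family contribution ≥ 39844 USD: 40655 ≥ 39844 is true
  household dependents < 1: 3 < 1 is false
  credits completed ≤ 114: 11 ≤ 114 is true
  academic standing = good: good == good is true
  enrolled full-time: no → false
  state resident: yes → true
  NOT leadership role held: no → true
  renewal applicant: yes → true
  GPA < 2.74: 3.09 < 2.74 is false
  NOT enrolled full-time: no → true
  essays submitted ≤ 0: 2 ≤ 0 is false
Combine:
[1.1] false AND false = false
[1.2.1.1] false AND true = false
[1.2.1] NOT false = true
[1.2] NOT true = false
[1] false OR false = false
[2.1.1.1] exactly-one(false, true) = true
[2.1.1] NOT true = false
[2.1] NOT false = true
[2.2.2] false AND true = false
[2.2] true OR false = true
[2] true OR true = true
[3.1.3] false AND true = false
[3.1.4] false → true (antecedent false ⇒ implication holds) = true
[3.1] true AND true AND false AND true = false
[3] NOT false = true
[root] false AND true AND true = false
Overall: false → declined

Declined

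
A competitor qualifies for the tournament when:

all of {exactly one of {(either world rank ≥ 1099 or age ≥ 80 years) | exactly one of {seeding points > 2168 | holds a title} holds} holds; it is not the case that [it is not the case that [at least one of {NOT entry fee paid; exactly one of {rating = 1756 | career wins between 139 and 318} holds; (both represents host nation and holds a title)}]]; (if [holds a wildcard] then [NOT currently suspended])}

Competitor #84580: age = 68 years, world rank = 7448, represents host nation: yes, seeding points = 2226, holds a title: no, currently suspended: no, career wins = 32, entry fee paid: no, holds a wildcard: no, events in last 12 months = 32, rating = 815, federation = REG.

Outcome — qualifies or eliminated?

Eliminated

Atomic conditions:
  world rank ≥ 1099: 7448 ≥ 1099 is true
  age ≥ 80 years: 68 ≥ 80 is false
  seeding points > 2168: 2226 > 2168 is true
  holds a title: no → false
  NOT entry fee paid: no → true
  rating = 1756: 815 == 1756 is false
  career wins between 139 and 318: 32 in [139, 318] is false
  represents host nation: yes → true
  holds a wildcard: no → false
  NOT currently suspended: no → true
Combine:
[1.1] true OR false = true
[1.2] exactly-one(true, false) = true
[1] exactly-one(true, true) = false
[2.1.1.2] exactly-one(false, false) = false
[2.1.1.3] true AND false = false
[2.1.1] true OR false OR false = true
[2.1] NOT true = false
[2] NOT false = true
[3] false → true (antecedent false ⇒ implication holds) = true
[root] false AND true AND true = false
Overall: false → eliminated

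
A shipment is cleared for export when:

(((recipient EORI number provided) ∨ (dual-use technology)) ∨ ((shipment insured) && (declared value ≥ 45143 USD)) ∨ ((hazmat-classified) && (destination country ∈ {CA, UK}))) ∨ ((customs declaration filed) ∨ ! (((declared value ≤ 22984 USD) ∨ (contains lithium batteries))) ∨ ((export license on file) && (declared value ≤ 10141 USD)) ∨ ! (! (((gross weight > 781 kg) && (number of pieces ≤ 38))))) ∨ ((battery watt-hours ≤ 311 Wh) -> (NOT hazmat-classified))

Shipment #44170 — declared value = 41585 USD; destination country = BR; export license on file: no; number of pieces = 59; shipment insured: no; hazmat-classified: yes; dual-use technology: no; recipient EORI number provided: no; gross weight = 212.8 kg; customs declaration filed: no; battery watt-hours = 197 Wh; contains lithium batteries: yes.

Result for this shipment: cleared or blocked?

Atomic conditions:
  recipient EORI number provided: no → false
  dual-use technology: no → false
  shipment insured: no → false
  declared value ≥ 45143 USD: 41585 ≥ 45143 is false
  hazmat-classified: yes → true
  destination country ∈ {CA, UK}: BR is not in the set → false
  customs declaration filed: no → false
  declared value ≤ 22984 USD: 41585 ≤ 22984 is false
  contains lithium batteries: yes → true
  export license on file: no → false
  declared value ≤ 10141 USD: 41585 ≤ 10141 is false
  gross weight > 781 kg: 212.8 > 781 is false
  number of pieces ≤ 38: 59 ≤ 38 is false
  battery watt-hours ≤ 311 Wh: 197 ≤ 311 is true
  NOT hazmat-classified: yes → false
Combine:
[1.1] false OR false = false
[1.2] false AND false = false
[1.3] true AND false = false
[1] false OR false OR false = false
[2.2.1] false OR true = true
[2.2] NOT true = false
[2.3] false AND false = false
[2.4.1.1] false AND false = false
[2.4.1] NOT false = true
[2.4] NOT true = false
[2] false OR false OR false OR false = false
[3] true → false = false
[root] false OR false OR false = false
Overall: false → blocked

Blocked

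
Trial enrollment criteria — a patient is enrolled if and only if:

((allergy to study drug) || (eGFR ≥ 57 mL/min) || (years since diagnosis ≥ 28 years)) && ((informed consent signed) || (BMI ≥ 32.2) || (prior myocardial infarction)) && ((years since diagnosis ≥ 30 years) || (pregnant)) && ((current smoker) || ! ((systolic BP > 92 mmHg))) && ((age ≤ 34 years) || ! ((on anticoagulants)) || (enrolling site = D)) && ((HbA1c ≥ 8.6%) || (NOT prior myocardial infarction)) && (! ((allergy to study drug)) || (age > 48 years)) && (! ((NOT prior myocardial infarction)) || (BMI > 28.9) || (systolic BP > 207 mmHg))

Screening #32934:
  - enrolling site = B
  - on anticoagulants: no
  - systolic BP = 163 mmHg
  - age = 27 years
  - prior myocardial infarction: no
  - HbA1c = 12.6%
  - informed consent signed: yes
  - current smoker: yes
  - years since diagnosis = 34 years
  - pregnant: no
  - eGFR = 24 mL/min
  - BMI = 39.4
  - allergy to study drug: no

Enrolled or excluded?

Enrolled

Atomic conditions:
  allergy to study drug: no → false
  eGFR ≥ 57 mL/min: 24 ≥ 57 is false
  years since diagnosis ≥ 28 years: 34 ≥ 28 is true
  informed consent signed: yes → true
  BMI ≥ 32.2: 39.4 ≥ 32.2 is true
  prior myocardial infarction: no → false
  years since diagnosis ≥ 30 years: 34 ≥ 30 is true
  pregnant: no → false
  current smoker: yes → true
  systolic BP > 92 mmHg: 163 > 92 is true
  age ≤ 34 years: 27 ≤ 34 is true
  on anticoagulants: no → false
  enrolling site = D: B == D is false
  HbA1c ≥ 8.6%: 12.6 ≥ 8.6 is true
  NOT prior myocardial infarction: no → true
  age > 48 years: 27 > 48 is false
  BMI > 28.9: 39.4 > 28.9 is true
  systolic BP > 207 mmHg: 163 > 207 is false
Combine:
[1] false OR false OR true = true
[2] true OR true OR false = true
[3] true OR false = true
[4.2] NOT true = false
[4] true OR false = true
[5.2] NOT false = true
[5] true OR true OR false = true
[6] true OR true = true
[7.1] NOT false = true
[7] true OR false = true
[8.1] NOT true = false
[8] false OR true OR false = true
[root] true AND true AND true AND true AND true AND true AND true AND true = true
Overall: true → enrolled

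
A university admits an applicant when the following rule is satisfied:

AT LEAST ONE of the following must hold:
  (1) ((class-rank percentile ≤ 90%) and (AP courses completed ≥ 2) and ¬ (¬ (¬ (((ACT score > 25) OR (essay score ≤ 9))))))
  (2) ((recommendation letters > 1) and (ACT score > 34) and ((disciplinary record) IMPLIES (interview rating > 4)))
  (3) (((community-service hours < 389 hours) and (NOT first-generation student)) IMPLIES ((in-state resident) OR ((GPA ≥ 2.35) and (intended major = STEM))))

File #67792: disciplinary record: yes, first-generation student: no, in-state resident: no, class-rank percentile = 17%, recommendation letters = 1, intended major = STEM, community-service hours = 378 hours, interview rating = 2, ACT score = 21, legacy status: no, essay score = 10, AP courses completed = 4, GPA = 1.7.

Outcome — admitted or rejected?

Atomic conditions:
  class-rank percentile ≤ 90%: 17 ≤ 90 is true
  AP courses completed ≥ 2: 4 ≥ 2 is true
  ACT score > 25: 21 > 25 is false
  essay score ≤ 9: 10 ≤ 9 is false
  recommendation letters > 1: 1 > 1 is false
  ACT score > 34: 21 > 34 is false
  disciplinary record: yes → true
  interview rating > 4: 2 > 4 is false
  community-service hours < 389 hours: 378 < 389 is true
  NOT first-generation student: no → true
  in-state resident: no → false
  GPA ≥ 2.35: 1.7 ≥ 2.35 is false
  intended major = STEM: STEM == STEM is true
Combine:
[1.3.1.1.1] false OR false = false
[1.3.1.1] NOT false = true
[1.3.1] NOT true = false
[1.3] NOT false = true
[1] true AND true AND true = true
[2.3] true → false = false
[2] false AND false AND false = false
[3.1] true AND true = true
[3.2.2] false AND true = false
[3.2] false OR false = false
[3] true → false = false
[root] true OR false OR false = true
Overall: true → admitted

Admitted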